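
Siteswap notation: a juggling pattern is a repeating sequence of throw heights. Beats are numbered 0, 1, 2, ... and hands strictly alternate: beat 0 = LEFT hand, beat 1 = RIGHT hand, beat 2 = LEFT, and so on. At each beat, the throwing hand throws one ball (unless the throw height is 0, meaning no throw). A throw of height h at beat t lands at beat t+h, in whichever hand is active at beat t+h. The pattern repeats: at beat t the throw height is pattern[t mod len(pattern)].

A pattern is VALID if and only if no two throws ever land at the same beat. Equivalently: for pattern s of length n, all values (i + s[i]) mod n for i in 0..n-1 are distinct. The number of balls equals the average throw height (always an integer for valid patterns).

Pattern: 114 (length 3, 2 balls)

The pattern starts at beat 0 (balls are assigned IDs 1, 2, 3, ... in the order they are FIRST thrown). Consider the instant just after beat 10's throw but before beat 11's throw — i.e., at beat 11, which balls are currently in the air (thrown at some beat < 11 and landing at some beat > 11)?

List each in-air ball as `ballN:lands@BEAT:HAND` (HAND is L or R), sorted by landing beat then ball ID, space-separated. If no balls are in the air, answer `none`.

Beat 0 (L): throw ball1 h=1 -> lands@1:R; in-air after throw: [b1@1:R]
Beat 1 (R): throw ball1 h=1 -> lands@2:L; in-air after throw: [b1@2:L]
Beat 2 (L): throw ball1 h=4 -> lands@6:L; in-air after throw: [b1@6:L]
Beat 3 (R): throw ball2 h=1 -> lands@4:L; in-air after throw: [b2@4:L b1@6:L]
Beat 4 (L): throw ball2 h=1 -> lands@5:R; in-air after throw: [b2@5:R b1@6:L]
Beat 5 (R): throw ball2 h=4 -> lands@9:R; in-air after throw: [b1@6:L b2@9:R]
Beat 6 (L): throw ball1 h=1 -> lands@7:R; in-air after throw: [b1@7:R b2@9:R]
Beat 7 (R): throw ball1 h=1 -> lands@8:L; in-air after throw: [b1@8:L b2@9:R]
Beat 8 (L): throw ball1 h=4 -> lands@12:L; in-air after throw: [b2@9:R b1@12:L]
Beat 9 (R): throw ball2 h=1 -> lands@10:L; in-air after throw: [b2@10:L b1@12:L]
Beat 10 (L): throw ball2 h=1 -> lands@11:R; in-air after throw: [b2@11:R b1@12:L]
Beat 11 (R): throw ball2 h=4 -> lands@15:R; in-air after throw: [b1@12:L b2@15:R]

Answer: ball1:lands@12:L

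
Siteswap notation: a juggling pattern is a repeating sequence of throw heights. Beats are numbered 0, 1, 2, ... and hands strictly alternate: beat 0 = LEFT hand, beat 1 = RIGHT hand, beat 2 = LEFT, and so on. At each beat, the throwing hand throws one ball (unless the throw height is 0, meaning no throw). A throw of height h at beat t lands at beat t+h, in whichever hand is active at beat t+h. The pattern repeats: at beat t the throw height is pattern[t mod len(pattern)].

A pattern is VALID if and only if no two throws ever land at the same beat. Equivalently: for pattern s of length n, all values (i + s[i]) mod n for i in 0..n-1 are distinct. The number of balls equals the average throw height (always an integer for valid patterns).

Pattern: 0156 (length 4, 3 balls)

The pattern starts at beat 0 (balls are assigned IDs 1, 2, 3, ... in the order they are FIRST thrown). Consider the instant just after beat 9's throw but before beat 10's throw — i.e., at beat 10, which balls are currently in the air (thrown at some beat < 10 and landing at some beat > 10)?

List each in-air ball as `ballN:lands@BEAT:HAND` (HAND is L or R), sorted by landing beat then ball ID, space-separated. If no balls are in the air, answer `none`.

Beat 1 (R): throw ball1 h=1 -> lands@2:L; in-air after throw: [b1@2:L]
Beat 2 (L): throw ball1 h=5 -> lands@7:R; in-air after throw: [b1@7:R]
Beat 3 (R): throw ball2 h=6 -> lands@9:R; in-air after throw: [b1@7:R b2@9:R]
Beat 5 (R): throw ball3 h=1 -> lands@6:L; in-air after throw: [b3@6:L b1@7:R b2@9:R]
Beat 6 (L): throw ball3 h=5 -> lands@11:R; in-air after throw: [b1@7:R b2@9:R b3@11:R]
Beat 7 (R): throw ball1 h=6 -> lands@13:R; in-air after throw: [b2@9:R b3@11:R b1@13:R]
Beat 9 (R): throw ball2 h=1 -> lands@10:L; in-air after throw: [b2@10:L b3@11:R b1@13:R]
Beat 10 (L): throw ball2 h=5 -> lands@15:R; in-air after throw: [b3@11:R b1@13:R b2@15:R]

Answer: ball3:lands@11:R ball1:lands@13:R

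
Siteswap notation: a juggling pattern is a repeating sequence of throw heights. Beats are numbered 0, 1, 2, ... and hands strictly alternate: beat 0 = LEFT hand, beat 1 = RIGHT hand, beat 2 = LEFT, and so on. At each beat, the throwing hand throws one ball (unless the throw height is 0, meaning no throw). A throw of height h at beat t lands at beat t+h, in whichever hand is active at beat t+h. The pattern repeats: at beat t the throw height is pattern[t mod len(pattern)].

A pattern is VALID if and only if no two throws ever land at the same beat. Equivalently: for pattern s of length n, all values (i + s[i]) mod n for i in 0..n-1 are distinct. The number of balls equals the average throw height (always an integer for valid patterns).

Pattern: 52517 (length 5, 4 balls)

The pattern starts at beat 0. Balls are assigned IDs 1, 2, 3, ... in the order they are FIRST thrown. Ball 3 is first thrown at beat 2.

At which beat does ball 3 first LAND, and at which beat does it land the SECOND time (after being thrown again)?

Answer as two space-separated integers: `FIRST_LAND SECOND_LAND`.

Beat 0 (L): throw ball1 h=5 -> lands@5:R; in-air after throw: [b1@5:R]
Beat 1 (R): throw ball2 h=2 -> lands@3:R; in-air after throw: [b2@3:R b1@5:R]
Beat 2 (L): throw ball3 h=5 -> lands@7:R; in-air after throw: [b2@3:R b1@5:R b3@7:R]
Beat 3 (R): throw ball2 h=1 -> lands@4:L; in-air after throw: [b2@4:L b1@5:R b3@7:R]
Beat 4 (L): throw ball2 h=7 -> lands@11:R; in-air after throw: [b1@5:R b3@7:R b2@11:R]
Beat 5 (R): throw ball1 h=5 -> lands@10:L; in-air after throw: [b3@7:R b1@10:L b2@11:R]
Beat 6 (L): throw ball4 h=2 -> lands@8:L; in-air after throw: [b3@7:R b4@8:L b1@10:L b2@11:R]
Beat 7 (R): throw ball3 h=5 -> lands@12:L; in-air after throw: [b4@8:L b1@10:L b2@11:R b3@12:L]
Beat 8 (L): throw ball4 h=1 -> lands@9:R; in-air after throw: [b4@9:R b1@10:L b2@11:R b3@12:L]
Beat 9 (R): throw ball4 h=7 -> lands@16:L; in-air after throw: [b1@10:L b2@11:R b3@12:L b4@16:L]
Beat 10 (L): throw ball1 h=5 -> lands@15:R; in-air after throw: [b2@11:R b3@12:L b1@15:R b4@16:L]
Beat 11 (R): throw ball2 h=2 -> lands@13:R; in-air after throw: [b3@12:L b2@13:R b1@15:R b4@16:L]
Beat 12 (L): throw ball3 h=5 -> lands@17:R; in-air after throw: [b2@13:R b1@15:R b4@16:L b3@17:R]
Ball 3: thrown@2 h=5 -> first land @7; rethrown@7 h=5 -> second land @12

Answer: 7 12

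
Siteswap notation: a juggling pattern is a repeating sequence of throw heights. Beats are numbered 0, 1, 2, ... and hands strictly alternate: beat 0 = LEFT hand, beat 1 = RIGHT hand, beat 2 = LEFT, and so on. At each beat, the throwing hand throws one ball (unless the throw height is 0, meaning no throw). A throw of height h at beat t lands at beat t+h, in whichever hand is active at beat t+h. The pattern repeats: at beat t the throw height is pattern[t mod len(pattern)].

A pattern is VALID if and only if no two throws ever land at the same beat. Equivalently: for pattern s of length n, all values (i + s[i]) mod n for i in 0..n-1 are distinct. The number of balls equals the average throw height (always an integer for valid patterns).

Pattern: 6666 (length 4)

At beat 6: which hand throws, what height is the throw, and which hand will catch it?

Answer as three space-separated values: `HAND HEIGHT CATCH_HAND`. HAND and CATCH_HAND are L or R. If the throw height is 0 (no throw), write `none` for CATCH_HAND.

Beat 6: 6 mod 2 = 0, so hand = L
Throw height = pattern[6 mod 4] = pattern[2] = 6
Lands at beat 6+6=12, 12 mod 2 = 0, so catch hand = L

Answer: L 6 L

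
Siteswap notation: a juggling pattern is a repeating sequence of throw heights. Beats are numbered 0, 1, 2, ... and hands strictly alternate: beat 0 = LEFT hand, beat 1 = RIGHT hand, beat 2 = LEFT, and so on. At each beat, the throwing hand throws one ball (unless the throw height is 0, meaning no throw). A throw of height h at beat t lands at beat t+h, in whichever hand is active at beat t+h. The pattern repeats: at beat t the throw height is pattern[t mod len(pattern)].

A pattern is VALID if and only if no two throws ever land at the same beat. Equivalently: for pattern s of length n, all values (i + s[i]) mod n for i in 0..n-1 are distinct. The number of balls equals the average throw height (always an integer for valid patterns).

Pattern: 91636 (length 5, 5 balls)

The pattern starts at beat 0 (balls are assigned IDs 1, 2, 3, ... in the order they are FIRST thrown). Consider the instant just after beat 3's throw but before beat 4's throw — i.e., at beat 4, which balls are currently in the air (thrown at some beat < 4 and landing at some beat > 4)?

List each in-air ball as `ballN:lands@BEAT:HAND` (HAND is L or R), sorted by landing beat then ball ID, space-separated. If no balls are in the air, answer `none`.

Beat 0 (L): throw ball1 h=9 -> lands@9:R; in-air after throw: [b1@9:R]
Beat 1 (R): throw ball2 h=1 -> lands@2:L; in-air after throw: [b2@2:L b1@9:R]
Beat 2 (L): throw ball2 h=6 -> lands@8:L; in-air after throw: [b2@8:L b1@9:R]
Beat 3 (R): throw ball3 h=3 -> lands@6:L; in-air after throw: [b3@6:L b2@8:L b1@9:R]
Beat 4 (L): throw ball4 h=6 -> lands@10:L; in-air after throw: [b3@6:L b2@8:L b1@9:R b4@10:L]

Answer: ball3:lands@6:L ball2:lands@8:L ball1:lands@9:R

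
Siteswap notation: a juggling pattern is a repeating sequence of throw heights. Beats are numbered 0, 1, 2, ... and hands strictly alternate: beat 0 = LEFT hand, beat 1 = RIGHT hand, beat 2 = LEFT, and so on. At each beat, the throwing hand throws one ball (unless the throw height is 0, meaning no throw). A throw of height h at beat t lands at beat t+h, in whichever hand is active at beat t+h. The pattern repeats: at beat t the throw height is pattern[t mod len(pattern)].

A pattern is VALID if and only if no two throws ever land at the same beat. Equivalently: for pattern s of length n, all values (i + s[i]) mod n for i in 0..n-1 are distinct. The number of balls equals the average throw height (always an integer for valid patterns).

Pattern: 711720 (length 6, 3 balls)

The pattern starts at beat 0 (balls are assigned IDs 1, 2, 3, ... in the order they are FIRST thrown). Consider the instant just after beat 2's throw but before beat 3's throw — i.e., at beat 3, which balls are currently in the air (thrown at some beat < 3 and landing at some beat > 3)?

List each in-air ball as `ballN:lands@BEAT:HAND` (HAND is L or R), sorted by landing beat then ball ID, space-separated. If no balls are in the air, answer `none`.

Beat 0 (L): throw ball1 h=7 -> lands@7:R; in-air after throw: [b1@7:R]
Beat 1 (R): throw ball2 h=1 -> lands@2:L; in-air after throw: [b2@2:L b1@7:R]
Beat 2 (L): throw ball2 h=1 -> lands@3:R; in-air after throw: [b2@3:R b1@7:R]
Beat 3 (R): throw ball2 h=7 -> lands@10:L; in-air after throw: [b1@7:R b2@10:L]

Answer: ball1:lands@7:R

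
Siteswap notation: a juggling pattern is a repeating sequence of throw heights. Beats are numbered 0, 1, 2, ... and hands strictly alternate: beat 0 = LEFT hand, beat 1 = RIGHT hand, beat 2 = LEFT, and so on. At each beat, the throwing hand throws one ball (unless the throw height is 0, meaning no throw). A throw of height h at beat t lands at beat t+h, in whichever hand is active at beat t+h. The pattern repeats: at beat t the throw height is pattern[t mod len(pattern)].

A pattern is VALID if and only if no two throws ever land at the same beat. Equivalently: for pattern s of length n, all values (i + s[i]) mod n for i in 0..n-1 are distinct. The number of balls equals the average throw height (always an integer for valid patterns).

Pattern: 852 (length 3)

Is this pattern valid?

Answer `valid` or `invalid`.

i=0: (i + s[i]) mod n = (0 + 8) mod 3 = 2
i=1: (i + s[i]) mod n = (1 + 5) mod 3 = 0
i=2: (i + s[i]) mod n = (2 + 2) mod 3 = 1
Residues: [2, 0, 1], distinct: True

Answer: valid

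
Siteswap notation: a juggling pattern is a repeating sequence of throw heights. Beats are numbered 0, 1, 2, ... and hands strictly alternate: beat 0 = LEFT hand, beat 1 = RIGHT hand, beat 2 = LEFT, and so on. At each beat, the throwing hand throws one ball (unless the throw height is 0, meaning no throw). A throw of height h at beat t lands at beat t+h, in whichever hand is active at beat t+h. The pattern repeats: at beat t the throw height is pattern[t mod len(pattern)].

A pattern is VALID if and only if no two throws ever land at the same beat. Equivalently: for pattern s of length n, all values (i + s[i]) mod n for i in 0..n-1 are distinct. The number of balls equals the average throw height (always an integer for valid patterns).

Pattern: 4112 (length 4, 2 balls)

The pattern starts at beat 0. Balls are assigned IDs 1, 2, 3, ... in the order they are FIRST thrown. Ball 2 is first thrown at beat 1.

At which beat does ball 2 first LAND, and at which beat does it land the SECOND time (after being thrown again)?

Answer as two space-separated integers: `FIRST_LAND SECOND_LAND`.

Beat 0 (L): throw ball1 h=4 -> lands@4:L; in-air after throw: [b1@4:L]
Beat 1 (R): throw ball2 h=1 -> lands@2:L; in-air after throw: [b2@2:L b1@4:L]
Beat 2 (L): throw ball2 h=1 -> lands@3:R; in-air after throw: [b2@3:R b1@4:L]
Beat 3 (R): throw ball2 h=2 -> lands@5:R; in-air after throw: [b1@4:L b2@5:R]
Ball 2: thrown@1 h=1 -> first land @2; rethrown@2 h=1 -> second land @3

Answer: 2 3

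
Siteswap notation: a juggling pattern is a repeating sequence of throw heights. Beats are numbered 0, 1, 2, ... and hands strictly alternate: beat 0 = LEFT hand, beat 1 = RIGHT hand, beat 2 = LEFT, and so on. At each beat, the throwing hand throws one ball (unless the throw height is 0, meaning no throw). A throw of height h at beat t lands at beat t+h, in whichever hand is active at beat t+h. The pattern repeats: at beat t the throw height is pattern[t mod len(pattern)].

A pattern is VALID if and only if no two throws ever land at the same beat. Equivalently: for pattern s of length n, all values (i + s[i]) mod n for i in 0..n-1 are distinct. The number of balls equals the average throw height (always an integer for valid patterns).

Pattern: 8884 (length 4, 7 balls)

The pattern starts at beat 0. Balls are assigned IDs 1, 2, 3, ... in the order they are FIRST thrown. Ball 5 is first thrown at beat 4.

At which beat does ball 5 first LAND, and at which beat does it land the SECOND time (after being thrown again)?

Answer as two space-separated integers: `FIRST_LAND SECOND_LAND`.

Beat 0 (L): throw ball1 h=8 -> lands@8:L; in-air after throw: [b1@8:L]
Beat 1 (R): throw ball2 h=8 -> lands@9:R; in-air after throw: [b1@8:L b2@9:R]
Beat 2 (L): throw ball3 h=8 -> lands@10:L; in-air after throw: [b1@8:L b2@9:R b3@10:L]
Beat 3 (R): throw ball4 h=4 -> lands@7:R; in-air after throw: [b4@7:R b1@8:L b2@9:R b3@10:L]
Beat 4 (L): throw ball5 h=8 -> lands@12:L; in-air after throw: [b4@7:R b1@8:L b2@9:R b3@10:L b5@12:L]
Beat 5 (R): throw ball6 h=8 -> lands@13:R; in-air after throw: [b4@7:R b1@8:L b2@9:R b3@10:L b5@12:L b6@13:R]
Beat 6 (L): throw ball7 h=8 -> lands@14:L; in-air after throw: [b4@7:R b1@8:L b2@9:R b3@10:L b5@12:L b6@13:R b7@14:L]
Beat 7 (R): throw ball4 h=4 -> lands@11:R; in-air after throw: [b1@8:L b2@9:R b3@10:L b4@11:R b5@12:L b6@13:R b7@14:L]
Beat 8 (L): throw ball1 h=8 -> lands@16:L; in-air after throw: [b2@9:R b3@10:L b4@11:R b5@12:L b6@13:R b7@14:L b1@16:L]
Beat 9 (R): throw ball2 h=8 -> lands@17:R; in-air after throw: [b3@10:L b4@11:R b5@12:L b6@13:R b7@14:L b1@16:L b2@17:R]
Beat 10 (L): throw ball3 h=8 -> lands@18:L; in-air after throw: [b4@11:R b5@12:L b6@13:R b7@14:L b1@16:L b2@17:R b3@18:L]
Beat 11 (R): throw ball4 h=4 -> lands@15:R; in-air after throw: [b5@12:L b6@13:R b7@14:L b4@15:R b1@16:L b2@17:R b3@18:L]
Beat 12 (L): throw ball5 h=8 -> lands@20:L; in-air after throw: [b6@13:R b7@14:L b4@15:R b1@16:L b2@17:R b3@18:L b5@20:L]
Beat 13 (R): throw ball6 h=8 -> lands@21:R; in-air after throw: [b7@14:L b4@15:R b1@16:L b2@17:R b3@18:L b5@20:L b6@21:R]
Beat 14 (L): throw ball7 h=8 -> lands@22:L; in-air after throw: [b4@15:R b1@16:L b2@17:R b3@18:L b5@20:L b6@21:R b7@22:L]
Beat 15 (R): throw ball4 h=4 -> lands@19:R; in-air after throw: [b1@16:L b2@17:R b3@18:L b4@19:R b5@20:L b6@21:R b7@22:L]
Beat 16 (L): throw ball1 h=8 -> lands@24:L; in-air after throw: [b2@17:R b3@18:L b4@19:R b5@20:L b6@21:R b7@22:L b1@24:L]
Beat 17 (R): throw ball2 h=8 -> lands@25:R; in-air after throw: [b3@18:L b4@19:R b5@20:L b6@21:R b7@22:L b1@24:L b2@25:R]
Beat 18 (L): throw ball3 h=8 -> lands@26:L; in-air after throw: [b4@19:R b5@20:L b6@21:R b7@22:L b1@24:L b2@25:R b3@26:L]
Beat 19 (R): throw ball4 h=4 -> lands@23:R; in-air after throw: [b5@20:L b6@21:R b7@22:L b4@23:R b1@24:L b2@25:R b3@26:L]
Beat 20 (L): throw ball5 h=8 -> lands@28:L; in-air after throw: [b6@21:R b7@22:L b4@23:R b1@24:L b2@25:R b3@26:L b5@28:L]
Ball 5: thrown@4 h=8 -> first land @12; rethrown@12 h=8 -> second land @20

Answer: 12 20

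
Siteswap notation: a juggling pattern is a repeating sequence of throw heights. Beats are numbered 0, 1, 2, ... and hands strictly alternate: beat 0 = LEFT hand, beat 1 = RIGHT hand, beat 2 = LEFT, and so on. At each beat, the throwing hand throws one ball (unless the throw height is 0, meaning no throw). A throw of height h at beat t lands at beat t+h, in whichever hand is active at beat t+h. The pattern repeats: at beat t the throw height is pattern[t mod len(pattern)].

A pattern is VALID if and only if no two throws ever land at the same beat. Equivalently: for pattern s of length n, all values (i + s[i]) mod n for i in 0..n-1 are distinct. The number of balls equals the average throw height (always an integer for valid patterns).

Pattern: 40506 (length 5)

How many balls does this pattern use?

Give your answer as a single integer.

Pattern = [4, 0, 5, 0, 6], length n = 5
  position 0: throw height = 4, running sum = 4
  position 1: throw height = 0, running sum = 4
  position 2: throw height = 5, running sum = 9
  position 3: throw height = 0, running sum = 9
  position 4: throw height = 6, running sum = 15
Total sum = 15; balls = sum / n = 15 / 5 = 3

Answer: 3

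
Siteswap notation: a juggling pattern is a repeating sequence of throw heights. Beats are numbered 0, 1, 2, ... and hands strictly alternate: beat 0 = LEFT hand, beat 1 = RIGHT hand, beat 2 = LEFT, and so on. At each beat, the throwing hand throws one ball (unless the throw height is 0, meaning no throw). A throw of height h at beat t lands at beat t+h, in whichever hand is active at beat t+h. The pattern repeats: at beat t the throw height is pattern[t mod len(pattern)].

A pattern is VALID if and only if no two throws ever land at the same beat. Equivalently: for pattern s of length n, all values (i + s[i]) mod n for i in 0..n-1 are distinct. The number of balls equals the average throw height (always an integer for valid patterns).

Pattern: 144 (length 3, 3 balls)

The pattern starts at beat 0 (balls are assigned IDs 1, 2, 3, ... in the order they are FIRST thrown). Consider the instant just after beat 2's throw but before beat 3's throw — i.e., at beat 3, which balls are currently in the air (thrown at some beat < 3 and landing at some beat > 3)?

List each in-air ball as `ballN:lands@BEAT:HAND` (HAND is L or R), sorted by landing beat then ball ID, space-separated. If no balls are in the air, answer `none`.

Beat 0 (L): throw ball1 h=1 -> lands@1:R; in-air after throw: [b1@1:R]
Beat 1 (R): throw ball1 h=4 -> lands@5:R; in-air after throw: [b1@5:R]
Beat 2 (L): throw ball2 h=4 -> lands@6:L; in-air after throw: [b1@5:R b2@6:L]
Beat 3 (R): throw ball3 h=1 -> lands@4:L; in-air after throw: [b3@4:L b1@5:R b2@6:L]

Answer: ball1:lands@5:R ball2:lands@6:L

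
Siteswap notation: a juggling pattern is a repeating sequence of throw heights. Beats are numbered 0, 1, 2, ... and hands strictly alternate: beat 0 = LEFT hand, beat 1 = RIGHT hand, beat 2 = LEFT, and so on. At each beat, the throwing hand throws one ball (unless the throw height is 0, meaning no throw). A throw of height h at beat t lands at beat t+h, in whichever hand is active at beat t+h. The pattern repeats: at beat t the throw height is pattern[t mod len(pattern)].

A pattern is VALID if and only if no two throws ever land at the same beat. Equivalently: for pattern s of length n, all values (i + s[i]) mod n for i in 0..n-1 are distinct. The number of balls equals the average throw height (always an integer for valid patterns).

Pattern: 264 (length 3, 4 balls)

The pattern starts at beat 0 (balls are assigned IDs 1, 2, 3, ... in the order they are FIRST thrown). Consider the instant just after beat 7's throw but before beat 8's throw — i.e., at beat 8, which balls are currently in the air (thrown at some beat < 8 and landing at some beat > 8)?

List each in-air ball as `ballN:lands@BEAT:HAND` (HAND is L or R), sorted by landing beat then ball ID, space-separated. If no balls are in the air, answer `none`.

Beat 0 (L): throw ball1 h=2 -> lands@2:L; in-air after throw: [b1@2:L]
Beat 1 (R): throw ball2 h=6 -> lands@7:R; in-air after throw: [b1@2:L b2@7:R]
Beat 2 (L): throw ball1 h=4 -> lands@6:L; in-air after throw: [b1@6:L b2@7:R]
Beat 3 (R): throw ball3 h=2 -> lands@5:R; in-air after throw: [b3@5:R b1@6:L b2@7:R]
Beat 4 (L): throw ball4 h=6 -> lands@10:L; in-air after throw: [b3@5:R b1@6:L b2@7:R b4@10:L]
Beat 5 (R): throw ball3 h=4 -> lands@9:R; in-air after throw: [b1@6:L b2@7:R b3@9:R b4@10:L]
Beat 6 (L): throw ball1 h=2 -> lands@8:L; in-air after throw: [b2@7:R b1@8:L b3@9:R b4@10:L]
Beat 7 (R): throw ball2 h=6 -> lands@13:R; in-air after throw: [b1@8:L b3@9:R b4@10:L b2@13:R]
Beat 8 (L): throw ball1 h=4 -> lands@12:L; in-air after throw: [b3@9:R b4@10:L b1@12:L b2@13:R]

Answer: ball3:lands@9:R ball4:lands@10:L ball2:lands@13:R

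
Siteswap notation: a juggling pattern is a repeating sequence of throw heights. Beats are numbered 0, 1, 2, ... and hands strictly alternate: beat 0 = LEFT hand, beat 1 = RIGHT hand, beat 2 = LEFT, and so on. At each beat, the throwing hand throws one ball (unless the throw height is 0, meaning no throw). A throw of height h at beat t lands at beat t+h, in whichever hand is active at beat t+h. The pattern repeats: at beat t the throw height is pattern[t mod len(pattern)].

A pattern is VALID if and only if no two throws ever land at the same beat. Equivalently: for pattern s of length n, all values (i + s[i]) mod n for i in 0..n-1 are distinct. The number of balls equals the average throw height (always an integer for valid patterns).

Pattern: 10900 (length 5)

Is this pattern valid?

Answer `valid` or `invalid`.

Answer: invalid

Derivation:
i=0: (i + s[i]) mod n = (0 + 1) mod 5 = 1
i=1: (i + s[i]) mod n = (1 + 0) mod 5 = 1
i=2: (i + s[i]) mod n = (2 + 9) mod 5 = 1
i=3: (i + s[i]) mod n = (3 + 0) mod 5 = 3
i=4: (i + s[i]) mod n = (4 + 0) mod 5 = 4
Residues: [1, 1, 1, 3, 4], distinct: False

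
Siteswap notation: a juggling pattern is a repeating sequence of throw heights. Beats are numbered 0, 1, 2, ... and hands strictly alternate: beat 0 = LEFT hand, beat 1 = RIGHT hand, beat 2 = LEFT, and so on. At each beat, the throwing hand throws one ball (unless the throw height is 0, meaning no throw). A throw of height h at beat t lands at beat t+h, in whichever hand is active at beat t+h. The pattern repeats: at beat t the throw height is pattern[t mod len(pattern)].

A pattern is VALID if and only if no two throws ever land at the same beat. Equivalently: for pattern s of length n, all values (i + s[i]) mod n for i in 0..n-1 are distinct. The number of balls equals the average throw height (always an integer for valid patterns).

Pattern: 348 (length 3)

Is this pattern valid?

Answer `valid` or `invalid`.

i=0: (i + s[i]) mod n = (0 + 3) mod 3 = 0
i=1: (i + s[i]) mod n = (1 + 4) mod 3 = 2
i=2: (i + s[i]) mod n = (2 + 8) mod 3 = 1
Residues: [0, 2, 1], distinct: True

Answer: valid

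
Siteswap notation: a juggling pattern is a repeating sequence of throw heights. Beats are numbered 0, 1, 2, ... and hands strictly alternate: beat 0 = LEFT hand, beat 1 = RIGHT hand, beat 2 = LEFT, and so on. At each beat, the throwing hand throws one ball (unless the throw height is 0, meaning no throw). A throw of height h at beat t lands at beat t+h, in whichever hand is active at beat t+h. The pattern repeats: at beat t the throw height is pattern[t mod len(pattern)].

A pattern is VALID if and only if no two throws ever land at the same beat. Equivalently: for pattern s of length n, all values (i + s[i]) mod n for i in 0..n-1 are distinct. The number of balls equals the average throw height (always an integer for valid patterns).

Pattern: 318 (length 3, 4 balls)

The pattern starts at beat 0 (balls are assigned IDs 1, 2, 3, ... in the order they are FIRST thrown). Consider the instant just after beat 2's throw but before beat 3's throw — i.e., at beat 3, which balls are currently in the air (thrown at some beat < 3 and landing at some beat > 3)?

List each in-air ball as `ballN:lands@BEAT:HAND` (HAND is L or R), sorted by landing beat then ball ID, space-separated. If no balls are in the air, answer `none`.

Beat 0 (L): throw ball1 h=3 -> lands@3:R; in-air after throw: [b1@3:R]
Beat 1 (R): throw ball2 h=1 -> lands@2:L; in-air after throw: [b2@2:L b1@3:R]
Beat 2 (L): throw ball2 h=8 -> lands@10:L; in-air after throw: [b1@3:R b2@10:L]
Beat 3 (R): throw ball1 h=3 -> lands@6:L; in-air after throw: [b1@6:L b2@10:L]

Answer: ball2:lands@10:L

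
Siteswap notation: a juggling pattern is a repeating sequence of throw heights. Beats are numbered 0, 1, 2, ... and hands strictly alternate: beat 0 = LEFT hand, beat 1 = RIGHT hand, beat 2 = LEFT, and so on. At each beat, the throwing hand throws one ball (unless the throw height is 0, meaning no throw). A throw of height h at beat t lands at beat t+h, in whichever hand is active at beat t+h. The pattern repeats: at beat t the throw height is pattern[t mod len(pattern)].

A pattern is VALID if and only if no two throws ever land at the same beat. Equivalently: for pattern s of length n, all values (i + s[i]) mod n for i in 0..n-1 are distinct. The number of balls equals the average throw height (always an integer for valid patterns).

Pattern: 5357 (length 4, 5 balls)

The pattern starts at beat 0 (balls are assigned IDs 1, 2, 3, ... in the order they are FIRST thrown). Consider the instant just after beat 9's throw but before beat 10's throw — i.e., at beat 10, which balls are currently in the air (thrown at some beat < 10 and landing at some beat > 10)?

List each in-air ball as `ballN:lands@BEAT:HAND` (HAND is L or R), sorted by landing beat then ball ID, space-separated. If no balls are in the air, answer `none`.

Beat 0 (L): throw ball1 h=5 -> lands@5:R; in-air after throw: [b1@5:R]
Beat 1 (R): throw ball2 h=3 -> lands@4:L; in-air after throw: [b2@4:L b1@5:R]
Beat 2 (L): throw ball3 h=5 -> lands@7:R; in-air after throw: [b2@4:L b1@5:R b3@7:R]
Beat 3 (R): throw ball4 h=7 -> lands@10:L; in-air after throw: [b2@4:L b1@5:R b3@7:R b4@10:L]
Beat 4 (L): throw ball2 h=5 -> lands@9:R; in-air after throw: [b1@5:R b3@7:R b2@9:R b4@10:L]
Beat 5 (R): throw ball1 h=3 -> lands@8:L; in-air after throw: [b3@7:R b1@8:L b2@9:R b4@10:L]
Beat 6 (L): throw ball5 h=5 -> lands@11:R; in-air after throw: [b3@7:R b1@8:L b2@9:R b4@10:L b5@11:R]
Beat 7 (R): throw ball3 h=7 -> lands@14:L; in-air after throw: [b1@8:L b2@9:R b4@10:L b5@11:R b3@14:L]
Beat 8 (L): throw ball1 h=5 -> lands@13:R; in-air after throw: [b2@9:R b4@10:L b5@11:R b1@13:R b3@14:L]
Beat 9 (R): throw ball2 h=3 -> lands@12:L; in-air after throw: [b4@10:L b5@11:R b2@12:L b1@13:R b3@14:L]
Beat 10 (L): throw ball4 h=5 -> lands@15:R; in-air after throw: [b5@11:R b2@12:L b1@13:R b3@14:L b4@15:R]

Answer: ball5:lands@11:R ball2:lands@12:L ball1:lands@13:R ball3:lands@14:L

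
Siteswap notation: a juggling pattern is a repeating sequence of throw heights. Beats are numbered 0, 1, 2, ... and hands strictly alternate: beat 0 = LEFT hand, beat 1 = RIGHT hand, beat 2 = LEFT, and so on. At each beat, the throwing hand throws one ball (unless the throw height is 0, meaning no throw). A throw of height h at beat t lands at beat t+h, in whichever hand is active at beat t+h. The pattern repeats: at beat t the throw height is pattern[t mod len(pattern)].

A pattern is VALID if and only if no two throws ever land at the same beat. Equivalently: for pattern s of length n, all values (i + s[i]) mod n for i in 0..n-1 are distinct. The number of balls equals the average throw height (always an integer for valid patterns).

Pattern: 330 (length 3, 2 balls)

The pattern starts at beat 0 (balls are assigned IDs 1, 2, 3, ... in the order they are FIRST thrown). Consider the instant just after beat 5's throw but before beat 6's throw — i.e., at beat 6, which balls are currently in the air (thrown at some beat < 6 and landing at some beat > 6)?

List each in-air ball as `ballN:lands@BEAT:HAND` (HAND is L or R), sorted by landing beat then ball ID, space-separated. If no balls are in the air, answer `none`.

Beat 0 (L): throw ball1 h=3 -> lands@3:R; in-air after throw: [b1@3:R]
Beat 1 (R): throw ball2 h=3 -> lands@4:L; in-air after throw: [b1@3:R b2@4:L]
Beat 3 (R): throw ball1 h=3 -> lands@6:L; in-air after throw: [b2@4:L b1@6:L]
Beat 4 (L): throw ball2 h=3 -> lands@7:R; in-air after throw: [b1@6:L b2@7:R]
Beat 6 (L): throw ball1 h=3 -> lands@9:R; in-air after throw: [b2@7:R b1@9:R]

Answer: ball2:lands@7:R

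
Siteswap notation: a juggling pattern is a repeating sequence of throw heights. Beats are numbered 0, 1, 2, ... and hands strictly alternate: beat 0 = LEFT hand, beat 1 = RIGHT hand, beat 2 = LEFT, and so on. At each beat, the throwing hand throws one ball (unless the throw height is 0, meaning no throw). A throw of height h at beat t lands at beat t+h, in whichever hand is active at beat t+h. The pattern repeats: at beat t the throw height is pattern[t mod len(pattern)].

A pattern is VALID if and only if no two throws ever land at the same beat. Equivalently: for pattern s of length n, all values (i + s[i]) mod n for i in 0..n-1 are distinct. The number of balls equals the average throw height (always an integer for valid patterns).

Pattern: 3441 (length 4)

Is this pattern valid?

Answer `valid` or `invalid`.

Answer: valid

Derivation:
i=0: (i + s[i]) mod n = (0 + 3) mod 4 = 3
i=1: (i + s[i]) mod n = (1 + 4) mod 4 = 1
i=2: (i + s[i]) mod n = (2 + 4) mod 4 = 2
i=3: (i + s[i]) mod n = (3 + 1) mod 4 = 0
Residues: [3, 1, 2, 0], distinct: True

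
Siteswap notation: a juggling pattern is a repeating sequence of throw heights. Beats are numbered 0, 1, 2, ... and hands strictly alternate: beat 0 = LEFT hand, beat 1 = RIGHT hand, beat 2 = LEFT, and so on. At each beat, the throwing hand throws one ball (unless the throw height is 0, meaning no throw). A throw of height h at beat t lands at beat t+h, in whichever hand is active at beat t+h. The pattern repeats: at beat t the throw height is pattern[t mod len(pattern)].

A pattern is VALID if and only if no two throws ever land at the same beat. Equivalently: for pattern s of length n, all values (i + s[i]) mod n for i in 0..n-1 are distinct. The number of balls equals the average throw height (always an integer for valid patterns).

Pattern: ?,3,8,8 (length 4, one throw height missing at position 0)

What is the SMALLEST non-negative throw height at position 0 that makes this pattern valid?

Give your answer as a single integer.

Answer: 1

Derivation:
i=0: s[i]=? (unknown)
i=1: (1 + 3) mod 4 = 0
i=2: (2 + 8) mod 4 = 2
i=3: (3 + 8) mod 4 = 3
Known residues: [0, 2, 3]; need a permutation of 0..3, so missing residue r = 1
Need (0 + s) mod 4 = 1; smallest s = (1 - 0) mod 4 = 1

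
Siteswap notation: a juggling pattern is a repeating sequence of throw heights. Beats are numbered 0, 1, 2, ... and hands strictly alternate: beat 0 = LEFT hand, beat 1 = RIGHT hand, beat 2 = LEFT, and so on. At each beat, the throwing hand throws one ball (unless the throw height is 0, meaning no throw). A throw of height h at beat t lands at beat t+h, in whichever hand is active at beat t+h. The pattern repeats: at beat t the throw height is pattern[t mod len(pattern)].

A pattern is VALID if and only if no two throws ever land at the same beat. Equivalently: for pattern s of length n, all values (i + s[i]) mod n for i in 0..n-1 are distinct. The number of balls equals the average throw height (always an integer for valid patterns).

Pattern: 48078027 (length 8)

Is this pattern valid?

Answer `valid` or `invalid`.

Answer: invalid

Derivation:
i=0: (i + s[i]) mod n = (0 + 4) mod 8 = 4
i=1: (i + s[i]) mod n = (1 + 8) mod 8 = 1
i=2: (i + s[i]) mod n = (2 + 0) mod 8 = 2
i=3: (i + s[i]) mod n = (3 + 7) mod 8 = 2
i=4: (i + s[i]) mod n = (4 + 8) mod 8 = 4
i=5: (i + s[i]) mod n = (5 + 0) mod 8 = 5
i=6: (i + s[i]) mod n = (6 + 2) mod 8 = 0
i=7: (i + s[i]) mod n = (7 + 7) mod 8 = 6
Residues: [4, 1, 2, 2, 4, 5, 0, 6], distinct: False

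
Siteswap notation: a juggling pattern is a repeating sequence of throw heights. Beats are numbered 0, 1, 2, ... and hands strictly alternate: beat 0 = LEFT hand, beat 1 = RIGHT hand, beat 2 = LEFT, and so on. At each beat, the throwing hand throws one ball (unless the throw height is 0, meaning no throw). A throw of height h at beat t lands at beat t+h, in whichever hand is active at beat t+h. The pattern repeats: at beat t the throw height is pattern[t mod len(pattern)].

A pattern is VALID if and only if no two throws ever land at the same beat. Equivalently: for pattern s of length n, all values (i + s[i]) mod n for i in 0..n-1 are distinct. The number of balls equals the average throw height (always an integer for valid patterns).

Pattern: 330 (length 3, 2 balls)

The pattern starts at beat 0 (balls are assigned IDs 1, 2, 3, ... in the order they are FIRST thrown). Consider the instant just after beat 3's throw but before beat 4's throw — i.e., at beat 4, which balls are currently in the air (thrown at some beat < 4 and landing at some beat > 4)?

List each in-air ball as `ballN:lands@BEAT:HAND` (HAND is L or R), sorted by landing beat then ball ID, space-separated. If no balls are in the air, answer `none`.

Answer: ball1:lands@6:L

Derivation:
Beat 0 (L): throw ball1 h=3 -> lands@3:R; in-air after throw: [b1@3:R]
Beat 1 (R): throw ball2 h=3 -> lands@4:L; in-air after throw: [b1@3:R b2@4:L]
Beat 3 (R): throw ball1 h=3 -> lands@6:L; in-air after throw: [b2@4:L b1@6:L]
Beat 4 (L): throw ball2 h=3 -> lands@7:R; in-air after throw: [b1@6:L b2@7:R]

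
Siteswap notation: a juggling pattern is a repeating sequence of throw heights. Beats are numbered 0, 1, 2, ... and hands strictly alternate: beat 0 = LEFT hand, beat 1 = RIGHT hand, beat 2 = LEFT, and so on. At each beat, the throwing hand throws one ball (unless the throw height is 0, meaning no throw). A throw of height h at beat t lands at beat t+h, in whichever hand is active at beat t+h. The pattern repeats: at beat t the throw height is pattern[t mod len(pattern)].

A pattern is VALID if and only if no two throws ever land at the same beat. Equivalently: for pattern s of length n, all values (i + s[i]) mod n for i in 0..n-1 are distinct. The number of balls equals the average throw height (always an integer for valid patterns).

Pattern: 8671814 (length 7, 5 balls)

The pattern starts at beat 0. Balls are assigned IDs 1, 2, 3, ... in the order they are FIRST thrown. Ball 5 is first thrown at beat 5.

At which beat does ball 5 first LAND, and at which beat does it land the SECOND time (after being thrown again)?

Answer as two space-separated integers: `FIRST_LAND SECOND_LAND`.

Beat 0 (L): throw ball1 h=8 -> lands@8:L; in-air after throw: [b1@8:L]
Beat 1 (R): throw ball2 h=6 -> lands@7:R; in-air after throw: [b2@7:R b1@8:L]
Beat 2 (L): throw ball3 h=7 -> lands@9:R; in-air after throw: [b2@7:R b1@8:L b3@9:R]
Beat 3 (R): throw ball4 h=1 -> lands@4:L; in-air after throw: [b4@4:L b2@7:R b1@8:L b3@9:R]
Beat 4 (L): throw ball4 h=8 -> lands@12:L; in-air after throw: [b2@7:R b1@8:L b3@9:R b4@12:L]
Beat 5 (R): throw ball5 h=1 -> lands@6:L; in-air after throw: [b5@6:L b2@7:R b1@8:L b3@9:R b4@12:L]
Beat 6 (L): throw ball5 h=4 -> lands@10:L; in-air after throw: [b2@7:R b1@8:L b3@9:R b5@10:L b4@12:L]
Beat 7 (R): throw ball2 h=8 -> lands@15:R; in-air after throw: [b1@8:L b3@9:R b5@10:L b4@12:L b2@15:R]
Beat 8 (L): throw ball1 h=6 -> lands@14:L; in-air after throw: [b3@9:R b5@10:L b4@12:L b1@14:L b2@15:R]
Beat 9 (R): throw ball3 h=7 -> lands@16:L; in-air after throw: [b5@10:L b4@12:L b1@14:L b2@15:R b3@16:L]
Beat 10 (L): throw ball5 h=1 -> lands@11:R; in-air after throw: [b5@11:R b4@12:L b1@14:L b2@15:R b3@16:L]
Ball 5: thrown@5 h=1 -> first land @6; rethrown@6 h=4 -> second land @10

Answer: 6 10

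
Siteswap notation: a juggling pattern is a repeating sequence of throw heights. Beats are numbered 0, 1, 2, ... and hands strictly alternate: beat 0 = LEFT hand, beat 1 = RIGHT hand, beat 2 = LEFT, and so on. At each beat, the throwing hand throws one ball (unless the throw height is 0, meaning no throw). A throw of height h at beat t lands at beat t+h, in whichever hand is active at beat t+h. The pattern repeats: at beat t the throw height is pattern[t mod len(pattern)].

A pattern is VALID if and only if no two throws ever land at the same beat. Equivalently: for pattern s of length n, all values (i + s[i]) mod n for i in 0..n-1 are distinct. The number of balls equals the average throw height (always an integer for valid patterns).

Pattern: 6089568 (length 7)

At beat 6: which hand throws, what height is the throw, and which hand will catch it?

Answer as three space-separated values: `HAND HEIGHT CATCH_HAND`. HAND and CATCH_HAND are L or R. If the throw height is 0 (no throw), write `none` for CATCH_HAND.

Answer: L 8 L

Derivation:
Beat 6: 6 mod 2 = 0, so hand = L
Throw height = pattern[6 mod 7] = pattern[6] = 8
Lands at beat 6+8=14, 14 mod 2 = 0, so catch hand = L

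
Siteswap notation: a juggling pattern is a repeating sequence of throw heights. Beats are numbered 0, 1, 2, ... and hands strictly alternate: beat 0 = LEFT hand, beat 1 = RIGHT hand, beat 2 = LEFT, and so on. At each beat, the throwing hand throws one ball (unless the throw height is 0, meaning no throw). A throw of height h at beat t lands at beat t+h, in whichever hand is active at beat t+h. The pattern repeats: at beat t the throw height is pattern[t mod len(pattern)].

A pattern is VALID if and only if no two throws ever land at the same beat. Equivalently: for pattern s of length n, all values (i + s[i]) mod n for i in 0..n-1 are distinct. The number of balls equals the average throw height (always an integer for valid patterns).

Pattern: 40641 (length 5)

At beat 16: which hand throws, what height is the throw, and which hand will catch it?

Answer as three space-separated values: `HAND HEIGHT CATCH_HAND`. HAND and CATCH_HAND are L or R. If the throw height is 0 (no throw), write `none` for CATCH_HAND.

Answer: L 0 none

Derivation:
Beat 16: 16 mod 2 = 0, so hand = L
Throw height = pattern[16 mod 5] = pattern[1] = 0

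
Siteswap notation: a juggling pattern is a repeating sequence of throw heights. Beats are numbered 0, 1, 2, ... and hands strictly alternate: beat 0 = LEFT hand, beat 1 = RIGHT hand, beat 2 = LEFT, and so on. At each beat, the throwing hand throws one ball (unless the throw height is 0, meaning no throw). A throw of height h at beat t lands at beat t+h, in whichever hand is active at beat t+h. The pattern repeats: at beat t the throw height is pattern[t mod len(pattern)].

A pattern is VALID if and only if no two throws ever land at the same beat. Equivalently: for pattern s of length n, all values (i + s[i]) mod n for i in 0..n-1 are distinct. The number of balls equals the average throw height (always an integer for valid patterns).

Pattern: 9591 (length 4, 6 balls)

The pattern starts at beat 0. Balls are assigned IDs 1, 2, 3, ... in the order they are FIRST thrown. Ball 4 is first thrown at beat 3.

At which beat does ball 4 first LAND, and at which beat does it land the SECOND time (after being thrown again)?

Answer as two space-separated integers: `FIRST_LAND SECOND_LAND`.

Answer: 4 13

Derivation:
Beat 0 (L): throw ball1 h=9 -> lands@9:R; in-air after throw: [b1@9:R]
Beat 1 (R): throw ball2 h=5 -> lands@6:L; in-air after throw: [b2@6:L b1@9:R]
Beat 2 (L): throw ball3 h=9 -> lands@11:R; in-air after throw: [b2@6:L b1@9:R b3@11:R]
Beat 3 (R): throw ball4 h=1 -> lands@4:L; in-air after throw: [b4@4:L b2@6:L b1@9:R b3@11:R]
Beat 4 (L): throw ball4 h=9 -> lands@13:R; in-air after throw: [b2@6:L b1@9:R b3@11:R b4@13:R]
Beat 5 (R): throw ball5 h=5 -> lands@10:L; in-air after throw: [b2@6:L b1@9:R b5@10:L b3@11:R b4@13:R]
Beat 6 (L): throw ball2 h=9 -> lands@15:R; in-air after throw: [b1@9:R b5@10:L b3@11:R b4@13:R b2@15:R]
Beat 7 (R): throw ball6 h=1 -> lands@8:L; in-air after throw: [b6@8:L b1@9:R b5@10:L b3@11:R b4@13:R b2@15:R]
Beat 8 (L): throw ball6 h=9 -> lands@17:R; in-air after throw: [b1@9:R b5@10:L b3@11:R b4@13:R b2@15:R b6@17:R]
Beat 9 (R): throw ball1 h=5 -> lands@14:L; in-air after throw: [b5@10:L b3@11:R b4@13:R b1@14:L b2@15:R b6@17:R]
Beat 10 (L): throw ball5 h=9 -> lands@19:R; in-air after throw: [b3@11:R b4@13:R b1@14:L b2@15:R b6@17:R b5@19:R]
Beat 11 (R): throw ball3 h=1 -> lands@12:L; in-air after throw: [b3@12:L b4@13:R b1@14:L b2@15:R b6@17:R b5@19:R]
Beat 12 (L): throw ball3 h=9 -> lands@21:R; in-air after throw: [b4@13:R b1@14:L b2@15:R b6@17:R b5@19:R b3@21:R]
Beat 13 (R): throw ball4 h=5 -> lands@18:L; in-air after throw: [b1@14:L b2@15:R b6@17:R b4@18:L b5@19:R b3@21:R]
Ball 4: thrown@3 h=1 -> first land @4; rethrown@4 h=9 -> second land @13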